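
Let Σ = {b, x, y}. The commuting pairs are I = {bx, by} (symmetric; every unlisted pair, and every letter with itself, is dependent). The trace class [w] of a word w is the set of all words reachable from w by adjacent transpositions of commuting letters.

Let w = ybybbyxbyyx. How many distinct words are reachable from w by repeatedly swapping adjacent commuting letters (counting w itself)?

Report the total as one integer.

330

#0=y has no predecessor
#1=b has no predecessor
#2=y depends on [0:y]
#3=b depends on [1:b]
#4=b depends on [3:b]
#5=y depends on [2:y]
#6=x depends on [5:y]
#7=b depends on [4:b]
#8=y depends on [6:x]
#9=y depends on [8:y]
#10=x depends on [9:y]
sources: [0:y, 1:b]
N(rest) = Σ N(rest − s) over sources s of rest; N(one piece) = 1:
  size 1 → [7]=1  [10]=1
  size 2 → [4,7]=1  [7,10]=2  [9,10]=1
  size 3 → [3,4,7]=1  [4,7,10]=3  [7,9,10]=3  [8,9,10]=1
  size 4 → [1,3,4,7]=1  [3,4,7,10]=4  [4,7,9,10]=6  [6,8,9,10]=1  [7,8,9,10]=4
  size 5 → [1,3,4,7,10]=5  [3,4,7,9,10]=10  [4,7,8,9,10]=10  [5,6,8,9,10]=1  [6,7,8,9,10]=5
  size 6 → [1,3,4,7,9,10]=15  [2,5,6,8,9,10]=1  [3,4,7,8,9,10]=20  [4,6,7,8,9,10]=15  [5,6,7,8,9,10]=6
  size 7 → [0,2,5,6,8,9,10]=1  [1,3,4,7,8,9,10]=35  [2,5,6,7,8,9,10]=7  [3,4,6,7,8,9,10]=35  [4,5,6,7,8,9,10]=21
  size 8 → [0,2,5,6,7,8,9,10]=8  [1,3,4,6,7,8,9,10]=70  [2,4,5,6,7,8,9,10]=28  [3,4,5,6,7,8,9,10]=56
  size 9 → [0,2,4,5,6,7,8,9,10]=36  [1,3,4,5,6,7,8,9,10]=126  [2,3,4,5,6,7,8,9,10]=84
  first=0(y) contributes 210
  first=1(b) contributes 120
|[w]| = 330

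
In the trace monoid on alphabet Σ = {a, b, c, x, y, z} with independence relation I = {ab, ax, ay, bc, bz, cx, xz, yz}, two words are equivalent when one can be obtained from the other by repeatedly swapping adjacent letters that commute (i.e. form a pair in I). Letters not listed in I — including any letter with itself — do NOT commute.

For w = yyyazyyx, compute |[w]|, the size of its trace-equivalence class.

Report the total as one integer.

#0=y has no predecessor
#1=y depends on [0:y]
#2=y depends on [1:y]
#3=a has no predecessor
#4=z depends on [3:a]
#5=y depends on [2:y]
#6=y depends on [5:y]
#7=x depends on [6:y]
sources: [0:y, 3:a]
N(rest) = Σ N(rest − s) over sources s of rest; N(one piece) = 1:
  size 1 → [4]=1  [7]=1
  size 2 → [3,4]=1  [4,7]=2  [6,7]=1
  size 3 → [3,4,7]=3  [4,6,7]=3  [5,6,7]=1
  size 4 → [2,5,6,7]=1  [3,4,6,7]=6  [4,5,6,7]=4
  size 5 → [1,2,5,6,7]=1  [2,4,5,6,7]=5  [3,4,5,6,7]=10
  size 6 → [0,1,2,5,6,7]=1  [1,2,4,5,6,7]=6  [2,3,4,5,6,7]=15
  first=0(y) contributes 21
  first=3(a) contributes 7
|[w]| = 28

28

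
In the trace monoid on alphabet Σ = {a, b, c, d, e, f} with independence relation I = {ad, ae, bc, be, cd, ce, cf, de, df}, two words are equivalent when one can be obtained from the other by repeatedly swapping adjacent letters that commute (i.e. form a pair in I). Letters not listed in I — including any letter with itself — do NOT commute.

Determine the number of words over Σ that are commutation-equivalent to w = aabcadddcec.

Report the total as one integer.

605

piece 0:a — minimal
piece 1:a rests on {0:a}
piece 2:b rests on {1:a}
piece 3:c rests on {1:a}
piece 4:a rests on {2:b, 3:c}
piece 5:d rests on {2:b}
piece 6:d rests on {5:d}
piece 7:d rests on {6:d}
piece 8:c rests on {4:a}
piece 9:e — minimal
piece 10:c rests on {8:c}
minimal pieces: {0:a, 9:e}
ways to finish when only these pieces remain (= sum over removing one remaining piece with nothing left below it):
  1 left: {7}→1  {9}→1  {10}→1
  2 left: {6,7}→1  {7,9}→2  {7,10}→2  {8,10}→1  {9,10}→2
  3 left: {4,8,10}→1  {5,6,7}→1  {6,7,9}→3  {6,7,10}→3  {7,8,10}→3  {7,9,10}→6  {8,9,10}→3
  4 left: {3,4,8,10}→1  {4,7,8,10}→4  {4,8,9,10}→4  {5,6,7,9}→4  {5,6,7,10}→4  {6,7,8,10}→6  {6,7,9,10}→12  {7,8,9,10}→12
  5 left: {3,4,7,8,10}→5  {3,4,8,9,10}→5  {4,6,7,8,10}→10  {4,7,8,9,10}→20  {5,6,7,8,10}→10  {5,6,7,9,10}→20  {6,7,8,9,10}→30
  6 left: {3,4,6,7,8,10}→15  {3,4,7,8,9,10}→30  {4,5,6,7,8,10}→20  {4,6,7,8,9,10}→60  {5,6,7,8,9,10}→60
  7 left: {2,4,5,6,7,8,10}→20  {3,4,5,6,7,8,10}→35  {3,4,6,7,8,9,10}→105  {4,5,6,7,8,9,10}→140
  8 left: {2,3,4,5,6,7,8,10}→55  {2,4,5,6,7,8,9,10}→160  {3,4,5,6,7,8,9,10}→280
  9 left: {1,2,3,4,5,6,7,8,10}→55  {2,3,4,5,6,7,8,9,10}→495
  placing 0:a first → 550 extensions
  placing 9:e first → 55 extensions
total linear extensions = 605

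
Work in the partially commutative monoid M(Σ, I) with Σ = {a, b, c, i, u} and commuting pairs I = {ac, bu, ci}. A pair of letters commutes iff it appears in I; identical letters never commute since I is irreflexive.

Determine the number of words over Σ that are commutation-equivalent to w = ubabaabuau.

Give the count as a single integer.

#0=u has no predecessor
#1=b has no predecessor
#2=a depends on [0:u, 1:b]
#3=b depends on [2:a]
#4=a depends on [3:b]
#5=a depends on [4:a]
#6=b depends on [5:a]
#7=u depends on [5:a]
#8=a depends on [6:b, 7:u]
#9=u depends on [8:a]
sources: [0:u, 1:b]
N(rest) = Σ N(rest − s) over sources s of rest; N(one piece) = 1:
  size 1 → [9]=1
  size 2 → [8,9]=1
  size 3 → [6,8,9]=1  [7,8,9]=1
  size 4 → [6,7,8,9]=2
  size 5 → [5,6,7,8,9]=2
  size 6 → [4,5,6,7,8,9]=2
  size 7 → [3,4,5,6,7,8,9]=2
  size 8 → [2,3,4,5,6,7,8,9]=2
  first=0(u) contributes 2
  first=1(b) contributes 2
|[w]| = 4

4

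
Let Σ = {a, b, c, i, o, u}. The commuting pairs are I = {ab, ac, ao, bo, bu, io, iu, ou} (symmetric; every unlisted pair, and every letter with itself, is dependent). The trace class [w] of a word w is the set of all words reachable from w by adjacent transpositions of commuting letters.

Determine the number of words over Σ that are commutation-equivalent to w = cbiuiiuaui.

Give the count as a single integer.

30

drop 0:c onto floor
drop 1:b onto {0:c}
drop 2:i onto {1:b}
drop 3:u onto {0:c}
drop 4:i onto {2:i}
drop 5:i onto {4:i}
drop 6:u onto {3:u}
drop 7:a onto {5:i, 6:u}
drop 8:u onto {7:a}
drop 9:i onto {7:a}
ground layer = {0:c}
drop-orders for the pieces not yet dropped (sum over which currently-grounded one goes next):
  1 to go: {8} 1  {9} 1
  2 to go: {8,9} 2
  3 to go: {7,8,9} 2
  4 to go: {5,7,8,9} 2  {6,7,8,9} 2
  5 to go: {3,6,7,8,9} 2  {4,5,7,8,9} 2  {5,6,7,8,9} 4
  6 to go: {2,4,5,7,8,9} 2  {3,5,6,7,8,9} 6  {4,5,6,7,8,9} 6
  7 to go: {1,2,4,5,7,8,9} 2  {2,4,5,6,7,8,9} 8  {3,4,5,6,7,8,9} 12
  8 to go: {1,2,4,5,6,7,8,9} 10  {2,3,4,5,6,7,8,9} 20
  if 0:c drops first: 30 orders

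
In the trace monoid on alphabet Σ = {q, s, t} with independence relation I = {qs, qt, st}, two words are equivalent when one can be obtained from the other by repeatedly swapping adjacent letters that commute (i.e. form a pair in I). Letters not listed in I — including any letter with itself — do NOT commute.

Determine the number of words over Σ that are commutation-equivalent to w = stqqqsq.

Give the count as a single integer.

drop 0:s onto floor
drop 1:t onto floor
drop 2:q onto floor
drop 3:q onto {2:q}
drop 4:q onto {3:q}
drop 5:s onto {0:s}
drop 6:q onto {4:q}
ground layer = {0:s, 1:t, 2:q}
drop-orders for the pieces not yet dropped (sum over which currently-grounded one goes next):
  1 to go: {1} 1  {5} 1  {6} 1
  2 to go: {0,5} 1  {1,5} 2  {1,6} 2  {4,6} 1  {5,6} 2
  3 to go: {0,1,5} 3  {0,5,6} 3  {1,4,6} 3  {1,5,6} 6  {3,4,6} 1  {4,5,6} 3
  4 to go: {0,1,5,6} 12  {0,4,5,6} 6  {1,3,4,6} 4  {1,4,5,6} 12  {2,3,4,6} 1  {3,4,5,6} 4
  5 to go: {0,1,4,5,6} 30  {0,3,4,5,6} 10  {1,2,3,4,6} 5  {1,3,4,5,6} 20  {2,3,4,5,6} 5
  if 0:s drops first: 30 orders
  if 1:t drops first: 15 orders
  if 2:q drops first: 60 orders
heap linearizations: 105

105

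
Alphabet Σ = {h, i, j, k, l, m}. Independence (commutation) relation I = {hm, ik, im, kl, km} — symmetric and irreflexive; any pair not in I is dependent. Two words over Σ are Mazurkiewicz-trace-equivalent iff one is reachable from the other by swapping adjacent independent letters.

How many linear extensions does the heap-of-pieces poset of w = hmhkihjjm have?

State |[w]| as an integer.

12

0(h) covers ∅
1(m) covers ∅
2(h) covers 0:h
3(k) covers 2:h
4(i) covers 2:h
5(h) covers 3:k, 4:i
6(j) covers 1:m, 5:h
7(j) covers 6:j
8(m) covers 7:j
floor of heap: 0:h, 1:m
completions by unplaced set U, small U first (add the entries for U minus each lowest piece of U):
  |U|=1: {8}:1
  |U|=2: {7,8}:1
  |U|=3: {6,7,8}:1
  |U|=4: {1,6,7,8}:1  {5,6,7,8}:1
  |U|=5: {1,5,6,7,8}:2  {3,5,6,7,8}:1  {4,5,6,7,8}:1
  |U|=6: {1,3,5,6,7,8}:3  {1,4,5,6,7,8}:3  {3,4,5,6,7,8}:2
  |U|=7: {1,3,4,5,6,7,8}:8  {2,3,4,5,6,7,8}:2
  start at 0(h): 10
  start at 1(m): 2
sum over floor = 12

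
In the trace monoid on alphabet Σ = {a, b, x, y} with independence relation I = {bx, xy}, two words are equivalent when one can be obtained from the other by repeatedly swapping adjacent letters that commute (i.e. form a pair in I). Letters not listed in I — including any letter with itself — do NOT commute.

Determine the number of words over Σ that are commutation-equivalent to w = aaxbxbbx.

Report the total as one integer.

20

drop 0:a onto floor
drop 1:a onto {0:a}
drop 2:x onto {1:a}
drop 3:b onto {1:a}
drop 4:x onto {2:x}
drop 5:b onto {3:b}
drop 6:b onto {5:b}
drop 7:x onto {4:x}
ground layer = {0:a}
drop-orders for the pieces not yet dropped (sum over which currently-grounded one goes next):
  1 to go: {6} 1  {7} 1
  2 to go: {4,7} 1  {5,6} 1  {6,7} 2
  3 to go: {2,4,7} 1  {3,5,6} 1  {4,6,7} 3  {5,6,7} 3
  4 to go: {2,4,6,7} 4  {3,5,6,7} 4  {4,5,6,7} 6
  5 to go: {2,4,5,6,7} 10  {3,4,5,6,7} 10
  6 to go: {2,3,4,5,6,7} 20
  if 0:a drops first: 20 orders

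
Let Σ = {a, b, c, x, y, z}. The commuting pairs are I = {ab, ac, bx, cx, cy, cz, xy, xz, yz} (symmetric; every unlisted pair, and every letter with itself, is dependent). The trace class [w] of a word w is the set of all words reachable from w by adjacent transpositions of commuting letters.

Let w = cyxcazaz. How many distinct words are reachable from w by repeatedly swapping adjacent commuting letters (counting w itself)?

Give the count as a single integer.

piece 0:c — minimal
piece 1:y — minimal
piece 2:x — minimal
piece 3:c rests on {0:c}
piece 4:a rests on {1:y, 2:x}
piece 5:z rests on {4:a}
piece 6:a rests on {5:z}
piece 7:z rests on {6:a}
minimal pieces: {0:c, 1:y, 2:x}
ways to finish when only these pieces remain (= sum over removing one remaining piece with nothing left below it):
  1 left: {3}→1  {7}→1
  2 left: {0,3}→1  {3,7}→2  {6,7}→1
  3 left: {0,3,7}→3  {3,6,7}→3  {5,6,7}→1
  4 left: {0,3,6,7}→6  {3,5,6,7}→4  {4,5,6,7}→1
  5 left: {0,3,5,6,7}→10  {1,4,5,6,7}→1  {2,4,5,6,7}→1  {3,4,5,6,7}→5
  6 left: {0,3,4,5,6,7}→15  {1,2,4,5,6,7}→2  {1,3,4,5,6,7}→6  {2,3,4,5,6,7}→6
  placing 0:c first → 14 extensions
  placing 1:y first → 21 extensions
  placing 2:x first → 21 extensions
total linear extensions = 56

56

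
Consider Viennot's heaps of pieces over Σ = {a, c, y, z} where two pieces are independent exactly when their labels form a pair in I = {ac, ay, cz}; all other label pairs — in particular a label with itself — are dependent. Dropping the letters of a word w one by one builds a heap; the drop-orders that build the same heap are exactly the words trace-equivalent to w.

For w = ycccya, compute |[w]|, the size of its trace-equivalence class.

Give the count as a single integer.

piece 0:y — minimal
piece 1:c rests on {0:y}
piece 2:c rests on {1:c}
piece 3:c rests on {2:c}
piece 4:y rests on {3:c}
piece 5:a — minimal
minimal pieces: {0:y, 5:a}
ways to finish when only these pieces remain (= sum over removing one remaining piece with nothing left below it):
  1 left: {4}→1  {5}→1
  2 left: {3,4}→1  {4,5}→2
  3 left: {2,3,4}→1  {3,4,5}→3
  4 left: {1,2,3,4}→1  {2,3,4,5}→4
  placing 0:y first → 5 extensions
  placing 5:a first → 1 extensions
total linear extensions = 6

6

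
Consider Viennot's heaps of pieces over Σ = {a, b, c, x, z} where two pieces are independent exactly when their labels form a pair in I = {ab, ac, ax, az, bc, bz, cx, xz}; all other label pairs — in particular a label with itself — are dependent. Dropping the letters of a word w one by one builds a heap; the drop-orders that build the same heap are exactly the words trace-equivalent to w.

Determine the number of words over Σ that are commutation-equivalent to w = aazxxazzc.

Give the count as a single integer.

0(a) covers ∅
1(a) covers 0:a
2(z) covers ∅
3(x) covers ∅
4(x) covers 3:x
5(a) covers 1:a
6(z) covers 2:z
7(z) covers 6:z
8(c) covers 7:z
floor of heap: 0:a, 2:z, 3:x
completions by unplaced set U, small U first (add the entries for U minus each lowest piece of U):
  |U|=1: {4}:1  {5}:1  {8}:1
  |U|=2: {1,5}:1  {3,4}:1  {4,5}:2  {4,8}:2  {5,8}:2  {7,8}:1
  |U|=3: {0,1,5}:1  {1,4,5}:3  {1,5,8}:3  {3,4,5}:3  {3,4,8}:3  {4,5,8}:6  {4,7,8}:3  {5,7,8}:3  {6,7,8}:1
  |U|=4: {0,1,4,5}:4  {0,1,5,8}:4  {1,3,4,5}:6  {1,4,5,8}:12  {1,5,7,8}:6  {2,6,7,8}:1  {3,4,5,8}:12  {3,4,7,8}:6  {4,5,7,8}:12  {4,6,7,8}:4  {5,6,7,8}:4
  |U|=5: {0,1,3,4,5}:10  {0,1,4,5,8}:20  {0,1,5,7,8}:10  {1,3,4,5,8}:30  {1,4,5,7,8}:30  {1,5,6,7,8}:10  {2,4,6,7,8}:5  {2,5,6,7,8}:5  {3,4,5,7,8}:30  {3,4,6,7,8}:10  {4,5,6,7,8}:20
  |U|=6: {0,1,3,4,5,8}:60  {0,1,4,5,7,8}:60  {0,1,5,6,7,8}:20  {1,2,5,6,7,8}:15  {1,3,4,5,7,8}:90  {1,4,5,6,7,8}:60  {2,3,4,6,7,8}:15  {2,4,5,6,7,8}:30  {3,4,5,6,7,8}:60
  |U|=7: {0,1,2,5,6,7,8}:35  {0,1,3,4,5,7,8}:210  {0,1,4,5,6,7,8}:140  {1,2,4,5,6,7,8}:105  {1,3,4,5,6,7,8}:210  {2,3,4,5,6,7,8}:105
  start at 0(a): 420
  start at 2(z): 560
  start at 3(x): 280
sum over floor = 1260

1260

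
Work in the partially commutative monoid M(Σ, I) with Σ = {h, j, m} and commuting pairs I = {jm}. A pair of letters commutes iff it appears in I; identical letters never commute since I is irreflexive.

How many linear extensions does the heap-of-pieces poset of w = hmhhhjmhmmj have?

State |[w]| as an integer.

6

#0=h has no predecessor
#1=m depends on [0:h]
#2=h depends on [1:m]
#3=h depends on [2:h]
#4=h depends on [3:h]
#5=j depends on [4:h]
#6=m depends on [4:h]
#7=h depends on [5:j, 6:m]
#8=m depends on [7:h]
#9=m depends on [8:m]
#10=j depends on [7:h]
sources: [0:h]
N(rest) = Σ N(rest − s) over sources s of rest; N(one piece) = 1:
  size 1 → [9]=1  [10]=1
  size 2 → [8,9]=1  [9,10]=2
  size 3 → [8,9,10]=3
  size 4 → [7,8,9,10]=3
  size 5 → [5,7,8,9,10]=3  [6,7,8,9,10]=3
  size 6 → [5,6,7,8,9,10]=6
  size 7 → [4,5,6,7,8,9,10]=6
  size 8 → [3,4,5,6,7,8,9,10]=6
  size 9 → [2,3,4,5,6,7,8,9,10]=6
  first=0(h) contributes 6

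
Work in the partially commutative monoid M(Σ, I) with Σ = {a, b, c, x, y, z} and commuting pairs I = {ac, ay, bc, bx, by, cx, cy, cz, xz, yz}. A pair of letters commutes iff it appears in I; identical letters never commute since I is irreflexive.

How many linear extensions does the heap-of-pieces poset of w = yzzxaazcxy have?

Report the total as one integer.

drop 0:y onto floor
drop 1:z onto floor
drop 2:z onto {1:z}
drop 3:x onto {0:y}
drop 4:a onto {2:z, 3:x}
drop 5:a onto {4:a}
drop 6:z onto {5:a}
drop 7:c onto floor
drop 8:x onto {5:a}
drop 9:y onto {8:x}
ground layer = {0:y, 1:z, 7:c}
drop-orders for the pieces not yet dropped (sum over which currently-grounded one goes next):
  1 to go: {6} 1  {7} 1  {9} 1
  2 to go: {6,7} 2  {6,9} 2  {7,9} 2  {8,9} 1
  3 to go: {6,7,9} 6  {6,8,9} 3  {7,8,9} 3
  4 to go: {5,6,8,9} 3  {6,7,8,9} 12
  5 to go: {4,5,6,8,9} 3  {5,6,7,8,9} 15
  6 to go: {2,4,5,6,8,9} 3  {3,4,5,6,8,9} 3  {4,5,6,7,8,9} 18
  7 to go: {0,3,4,5,6,8,9} 3  {1,2,4,5,6,8,9} 3  {2,3,4,5,6,8,9} 6  {2,4,5,6,7,8,9} 21  {3,4,5,6,7,8,9} 21
  8 to go: {0,2,3,4,5,6,8,9} 9  {0,3,4,5,6,7,8,9} 24  {1,2,3,4,5,6,8,9} 9  {1,2,4,5,6,7,8,9} 24  {2,3,4,5,6,7,8,9} 48
  if 0:y drops first: 81 orders
  if 1:z drops first: 81 orders
  if 7:c drops first: 18 orders
heap linearizations: 180

180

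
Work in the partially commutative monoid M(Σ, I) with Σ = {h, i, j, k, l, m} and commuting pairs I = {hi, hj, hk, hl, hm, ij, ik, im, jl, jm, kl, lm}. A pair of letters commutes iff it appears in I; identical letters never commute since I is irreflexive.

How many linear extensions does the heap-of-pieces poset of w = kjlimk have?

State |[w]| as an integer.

piece 0:k — minimal
piece 1:j rests on {0:k}
piece 2:l — minimal
piece 3:i rests on {2:l}
piece 4:m rests on {0:k}
piece 5:k rests on {1:j, 4:m}
minimal pieces: {0:k, 2:l}
ways to finish when only these pieces remain (= sum over removing one remaining piece with nothing left below it):
  1 left: {3}→1  {5}→1
  2 left: {1,5}→1  {2,3}→1  {3,5}→2  {4,5}→1
  3 left: {1,3,5}→3  {1,4,5}→2  {2,3,5}→3  {3,4,5}→3
  4 left: {0,1,4,5}→2  {1,2,3,5}→6  {1,3,4,5}→8  {2,3,4,5}→6
  placing 0:k first → 20 extensions
  placing 2:l first → 10 extensions
total linear extensions = 30

30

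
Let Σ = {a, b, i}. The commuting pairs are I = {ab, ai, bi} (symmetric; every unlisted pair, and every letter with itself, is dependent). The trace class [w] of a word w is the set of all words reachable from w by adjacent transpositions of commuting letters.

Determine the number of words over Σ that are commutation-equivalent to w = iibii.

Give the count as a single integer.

5

drop 0:i onto floor
drop 1:i onto {0:i}
drop 2:b onto floor
drop 3:i onto {1:i}
drop 4:i onto {3:i}
ground layer = {0:i, 2:b}
drop-orders for the pieces not yet dropped (sum over which currently-grounded one goes next):
  1 to go: {2} 1  {4} 1
  2 to go: {2,4} 2  {3,4} 1
  3 to go: {1,3,4} 1  {2,3,4} 3
  if 0:i drops first: 4 orders
  if 2:b drops first: 1 orders
heap linearizations: 5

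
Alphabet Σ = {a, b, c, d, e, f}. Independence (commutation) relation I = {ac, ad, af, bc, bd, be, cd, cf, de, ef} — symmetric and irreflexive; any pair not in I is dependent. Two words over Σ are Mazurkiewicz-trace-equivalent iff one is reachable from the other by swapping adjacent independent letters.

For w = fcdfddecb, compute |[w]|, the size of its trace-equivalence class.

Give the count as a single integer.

drop 0:f onto floor
drop 1:c onto floor
drop 2:d onto {0:f}
drop 3:f onto {2:d}
drop 4:d onto {3:f}
drop 5:d onto {4:d}
drop 6:e onto {1:c}
drop 7:c onto {6:e}
drop 8:b onto {3:f}
ground layer = {0:f, 1:c}
drop-orders for the pieces not yet dropped (sum over which currently-grounded one goes next):
  1 to go: {5} 1  {7} 1  {8} 1
  2 to go: {4,5} 1  {5,7} 2  {5,8} 2  {6,7} 1  {7,8} 2
  3 to go: {1,6,7} 1  {4,5,7} 3  {4,5,8} 3  {5,6,7} 3  {5,7,8} 6  {6,7,8} 3
  4 to go: {1,5,6,7} 4  {1,6,7,8} 4  {3,4,5,8} 3  {4,5,6,7} 6  {4,5,7,8} 12  {5,6,7,8} 12
  5 to go: {1,4,5,6,7} 10  {1,5,6,7,8} 20  {2,3,4,5,8} 3  {3,4,5,7,8} 15  {4,5,6,7,8} 30
  6 to go: {0,2,3,4,5,8} 3  {1,4,5,6,7,8} 60  {2,3,4,5,7,8} 18  {3,4,5,6,7,8} 45
  7 to go: {0,2,3,4,5,7,8} 21  {1,3,4,5,6,7,8} 105  {2,3,4,5,6,7,8} 63
  if 0:f drops first: 168 orders
  if 1:c drops first: 84 orders
heap linearizations: 252

252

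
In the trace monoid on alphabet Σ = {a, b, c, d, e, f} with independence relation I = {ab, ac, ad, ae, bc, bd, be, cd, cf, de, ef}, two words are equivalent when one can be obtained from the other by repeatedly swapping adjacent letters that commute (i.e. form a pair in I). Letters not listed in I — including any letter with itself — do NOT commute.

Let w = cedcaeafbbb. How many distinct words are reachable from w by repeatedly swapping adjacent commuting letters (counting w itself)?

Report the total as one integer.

0(c) covers ∅
1(e) covers 0:c
2(d) covers ∅
3(c) covers 1:e
4(a) covers ∅
5(e) covers 3:c
6(a) covers 4:a
7(f) covers 2:d, 6:a
8(b) covers 7:f
9(b) covers 8:b
10(b) covers 9:b
floor of heap: 0:c, 2:d, 4:a
completions by unplaced set U, small U first (add the entries for U minus each lowest piece of U):
  |U|=1: {5}:1  {10}:1
  |U|=2: {3,5}:1  {5,10}:2  {9,10}:1
  |U|=3: {1,3,5}:1  {3,5,10}:3  {5,9,10}:3  {8,9,10}:1
  |U|=4: {0,1,3,5}:1  {1,3,5,10}:4  {3,5,9,10}:6  {5,8,9,10}:4  {7,8,9,10}:1
  |U|=5: {0,1,3,5,10}:5  {1,3,5,9,10}:10  {2,7,8,9,10}:1  {3,5,8,9,10}:10  {5,7,8,9,10}:5  {6,7,8,9,10}:1
  |U|=6: {0,1,3,5,9,10}:15  {1,3,5,8,9,10}:20  {2,5,7,8,9,10}:6  {2,6,7,8,9,10}:2  {3,5,7,8,9,10}:15  {4,6,7,8,9,10}:1  {5,6,7,8,9,10}:6
  |U|=7: {0,1,3,5,8,9,10}:35  {1,3,5,7,8,9,10}:35  {2,3,5,7,8,9,10}:21  {2,4,6,7,8,9,10}:3  {2,5,6,7,8,9,10}:14  {3,5,6,7,8,9,10}:21  {4,5,6,7,8,9,10}:7
  |U|=8: {0,1,3,5,7,8,9,10}:70  {1,2,3,5,7,8,9,10}:56  {1,3,5,6,7,8,9,10}:56  {2,3,5,6,7,8,9,10}:56  {2,4,5,6,7,8,9,10}:24  {3,4,5,6,7,8,9,10}:28
  |U|=9: {0,1,2,3,5,7,8,9,10}:126  {0,1,3,5,6,7,8,9,10}:126  {1,2,3,5,6,7,8,9,10}:168  {1,3,4,5,6,7,8,9,10}:84  {2,3,4,5,6,7,8,9,10}:108
  start at 0(c): 360
  start at 2(d): 210
  start at 4(a): 420
sum over floor = 990

990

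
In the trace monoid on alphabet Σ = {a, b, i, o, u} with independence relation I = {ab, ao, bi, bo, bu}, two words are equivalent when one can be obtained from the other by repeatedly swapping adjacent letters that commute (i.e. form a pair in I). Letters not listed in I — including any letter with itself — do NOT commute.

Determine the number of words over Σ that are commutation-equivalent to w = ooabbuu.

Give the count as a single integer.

63

0(o) covers ∅
1(o) covers 0:o
2(a) covers ∅
3(b) covers ∅
4(b) covers 3:b
5(u) covers 1:o, 2:a
6(u) covers 5:u
floor of heap: 0:o, 2:a, 3:b
completions by unplaced set U, small U first (add the entries for U minus each lowest piece of U):
  |U|=1: {4}:1  {6}:1
  |U|=2: {3,4}:1  {4,6}:2  {5,6}:1
  |U|=3: {1,5,6}:1  {2,5,6}:1  {3,4,6}:3  {4,5,6}:3
  |U|=4: {0,1,5,6}:1  {1,2,5,6}:2  {1,4,5,6}:4  {2,4,5,6}:4  {3,4,5,6}:6
  |U|=5: {0,1,2,5,6}:3  {0,1,4,5,6}:5  {1,2,4,5,6}:10  {1,3,4,5,6}:10  {2,3,4,5,6}:10
  start at 0(o): 30
  start at 2(a): 15
  start at 3(b): 18
sum over floor = 63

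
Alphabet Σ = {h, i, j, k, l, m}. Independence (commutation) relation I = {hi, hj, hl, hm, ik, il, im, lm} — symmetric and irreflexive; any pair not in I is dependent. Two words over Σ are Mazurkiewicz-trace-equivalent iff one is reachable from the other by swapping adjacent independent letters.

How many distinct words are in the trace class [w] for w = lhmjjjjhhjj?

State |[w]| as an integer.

330

piece 0:l — minimal
piece 1:h — minimal
piece 2:m — minimal
piece 3:j rests on {0:l, 2:m}
piece 4:j rests on {3:j}
piece 5:j rests on {4:j}
piece 6:j rests on {5:j}
piece 7:h rests on {1:h}
piece 8:h rests on {7:h}
piece 9:j rests on {6:j}
piece 10:j rests on {9:j}
minimal pieces: {0:l, 1:h, 2:m}
ways to finish when only these pieces remain (= sum over removing one remaining piece with nothing left below it):
  1 left: {8}→1  {10}→1
  2 left: {7,8}→1  {8,10}→2  {9,10}→1
  3 left: {1,7,8}→1  {6,9,10}→1  {7,8,10}→3  {8,9,10}→3
  4 left: {1,7,8,10}→4  {5,6,9,10}→1  {6,8,9,10}→4  {7,8,9,10}→6
  5 left: {1,7,8,9,10}→10  {4,5,6,9,10}→1  {5,6,8,9,10}→5  {6,7,8,9,10}→10
  6 left: {1,6,7,8,9,10}→20  {3,4,5,6,9,10}→1  {4,5,6,8,9,10}→6  {5,6,7,8,9,10}→15
  7 left: {0,3,4,5,6,9,10}→1  {1,5,6,7,8,9,10}→35  {2,3,4,5,6,9,10}→1  {3,4,5,6,8,9,10}→7  {4,5,6,7,8,9,10}→21
  8 left: {0,2,3,4,5,6,9,10}→2  {0,3,4,5,6,8,9,10}→8  {1,4,5,6,7,8,9,10}→56  {2,3,4,5,6,8,9,10}→8  {3,4,5,6,7,8,9,10}→28
  9 left: {0,2,3,4,5,6,8,9,10}→18  {0,3,4,5,6,7,8,9,10}→36  {1,3,4,5,6,7,8,9,10}→84  {2,3,4,5,6,7,8,9,10}→36
  placing 0:l first → 120 extensions
  placing 1:h first → 90 extensions
  placing 2:m first → 120 extensions
total linear extensions = 330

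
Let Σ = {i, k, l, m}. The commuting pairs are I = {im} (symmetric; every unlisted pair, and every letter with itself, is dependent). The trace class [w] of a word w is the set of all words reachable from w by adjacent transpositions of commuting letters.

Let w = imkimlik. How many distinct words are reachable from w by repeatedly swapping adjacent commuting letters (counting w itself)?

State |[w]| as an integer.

0(i) covers ∅
1(m) covers ∅
2(k) covers 0:i, 1:m
3(i) covers 2:k
4(m) covers 2:k
5(l) covers 3:i, 4:m
6(i) covers 5:l
7(k) covers 6:i
floor of heap: 0:i, 1:m
completions by unplaced set U, small U first (add the entries for U minus each lowest piece of U):
  |U|=1: {7}:1
  |U|=2: {6,7}:1
  |U|=3: {5,6,7}:1
  |U|=4: {3,5,6,7}:1  {4,5,6,7}:1
  |U|=5: {3,4,5,6,7}:2
  |U|=6: {2,3,4,5,6,7}:2
  start at 0(i): 2
  start at 1(m): 2
sum over floor = 4

4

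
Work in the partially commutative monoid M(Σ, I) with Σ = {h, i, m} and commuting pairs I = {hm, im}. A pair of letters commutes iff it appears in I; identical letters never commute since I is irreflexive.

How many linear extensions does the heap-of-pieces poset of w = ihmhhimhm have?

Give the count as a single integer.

84

drop 0:i onto floor
drop 1:h onto {0:i}
drop 2:m onto floor
drop 3:h onto {1:h}
drop 4:h onto {3:h}
drop 5:i onto {4:h}
drop 6:m onto {2:m}
drop 7:h onto {5:i}
drop 8:m onto {6:m}
ground layer = {0:i, 2:m}
drop-orders for the pieces not yet dropped (sum over which currently-grounded one goes next):
  1 to go: {7} 1  {8} 1
  2 to go: {5,7} 1  {6,8} 1  {7,8} 2
  3 to go: {2,6,8} 1  {4,5,7} 1  {5,7,8} 3  {6,7,8} 3
  4 to go: {2,6,7,8} 4  {3,4,5,7} 1  {4,5,7,8} 4  {5,6,7,8} 6
  5 to go: {1,3,4,5,7} 1  {2,5,6,7,8} 10  {3,4,5,7,8} 5  {4,5,6,7,8} 10
  6 to go: {0,1,3,4,5,7} 1  {1,3,4,5,7,8} 6  {2,4,5,6,7,8} 20  {3,4,5,6,7,8} 15
  7 to go: {0,1,3,4,5,7,8} 7  {1,3,4,5,6,7,8} 21  {2,3,4,5,6,7,8} 35
  if 0:i drops first: 56 orders
  if 2:m drops first: 28 orders
heap linearizations: 84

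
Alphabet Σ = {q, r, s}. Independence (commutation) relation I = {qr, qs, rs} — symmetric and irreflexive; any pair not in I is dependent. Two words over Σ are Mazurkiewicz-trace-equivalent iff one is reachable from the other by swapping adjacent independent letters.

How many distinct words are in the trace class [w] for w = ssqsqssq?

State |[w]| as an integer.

56

piece 0:s — minimal
piece 1:s rests on {0:s}
piece 2:q — minimal
piece 3:s rests on {1:s}
piece 4:q rests on {2:q}
piece 5:s rests on {3:s}
piece 6:s rests on {5:s}
piece 7:q rests on {4:q}
minimal pieces: {0:s, 2:q}
ways to finish when only these pieces remain (= sum over removing one remaining piece with nothing left below it):
  1 left: {6}→1  {7}→1
  2 left: {4,7}→1  {5,6}→1  {6,7}→2
  3 left: {2,4,7}→1  {3,5,6}→1  {4,6,7}→3  {5,6,7}→3
  4 left: {1,3,5,6}→1  {2,4,6,7}→4  {3,5,6,7}→4  {4,5,6,7}→6
  5 left: {0,1,3,5,6}→1  {1,3,5,6,7}→5  {2,4,5,6,7}→10  {3,4,5,6,7}→10
  6 left: {0,1,3,5,6,7}→6  {1,3,4,5,6,7}→15  {2,3,4,5,6,7}→20
  placing 0:s first → 35 extensions
  placing 2:q first → 21 extensions
total linear extensions = 56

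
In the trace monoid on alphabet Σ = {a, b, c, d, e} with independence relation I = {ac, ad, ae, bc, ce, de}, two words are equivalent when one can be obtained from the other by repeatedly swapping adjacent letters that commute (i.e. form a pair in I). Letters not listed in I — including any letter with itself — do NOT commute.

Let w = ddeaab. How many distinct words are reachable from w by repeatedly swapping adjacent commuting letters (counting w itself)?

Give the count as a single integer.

30

#0=d has no predecessor
#1=d depends on [0:d]
#2=e has no predecessor
#3=a has no predecessor
#4=a depends on [3:a]
#5=b depends on [1:d, 2:e, 4:a]
sources: [0:d, 2:e, 3:a]
N(rest) = Σ N(rest − s) over sources s of rest; N(one piece) = 1:
  size 1 → [5]=1
  size 2 → [1,5]=1  [2,5]=1  [4,5]=1
  size 3 → [0,1,5]=1  [1,2,5]=2  [1,4,5]=2  [2,4,5]=2  [3,4,5]=1
  size 4 → [0,1,2,5]=3  [0,1,4,5]=3  [1,2,4,5]=6  [1,3,4,5]=3  [2,3,4,5]=3
  first=0(d) contributes 12
  first=2(e) contributes 6
  first=3(a) contributes 12
|[w]| = 30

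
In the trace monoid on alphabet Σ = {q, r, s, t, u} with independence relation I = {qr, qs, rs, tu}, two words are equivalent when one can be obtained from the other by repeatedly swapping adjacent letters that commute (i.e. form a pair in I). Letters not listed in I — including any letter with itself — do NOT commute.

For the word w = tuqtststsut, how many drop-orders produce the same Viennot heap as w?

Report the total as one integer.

4

drop 0:t onto floor
drop 1:u onto floor
drop 2:q onto {0:t, 1:u}
drop 3:t onto {2:q}
drop 4:s onto {3:t}
drop 5:t onto {4:s}
drop 6:s onto {5:t}
drop 7:t onto {6:s}
drop 8:s onto {7:t}
drop 9:u onto {8:s}
drop 10:t onto {8:s}
ground layer = {0:t, 1:u}
drop-orders for the pieces not yet dropped (sum over which currently-grounded one goes next):
  1 to go: {9} 1  {10} 1
  2 to go: {9,10} 2
  3 to go: {8,9,10} 2
  4 to go: {7,8,9,10} 2
  5 to go: {6,7,8,9,10} 2
  6 to go: {5,6,7,8,9,10} 2
  7 to go: {4,5,6,7,8,9,10} 2
  8 to go: {3,4,5,6,7,8,9,10} 2
  9 to go: {2,3,4,5,6,7,8,9,10} 2
  if 0:t drops first: 2 orders
  if 1:u drops first: 2 orders
heap linearizations: 4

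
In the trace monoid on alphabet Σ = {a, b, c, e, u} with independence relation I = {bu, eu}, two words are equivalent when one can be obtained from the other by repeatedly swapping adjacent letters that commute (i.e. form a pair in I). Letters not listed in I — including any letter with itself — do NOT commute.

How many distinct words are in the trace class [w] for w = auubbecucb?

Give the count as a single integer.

10

0(a) covers ∅
1(u) covers 0:a
2(u) covers 1:u
3(b) covers 0:a
4(b) covers 3:b
5(e) covers 4:b
6(c) covers 2:u, 5:e
7(u) covers 6:c
8(c) covers 7:u
9(b) covers 8:c
floor of heap: 0:a
completions by unplaced set U, small U first (add the entries for U minus each lowest piece of U):
  |U|=1: {9}:1
  |U|=2: {8,9}:1
  |U|=3: {7,8,9}:1
  |U|=4: {6,7,8,9}:1
  |U|=5: {2,6,7,8,9}:1  {5,6,7,8,9}:1
  |U|=6: {1,2,6,7,8,9}:1  {2,5,6,7,8,9}:2  {4,5,6,7,8,9}:1
  |U|=7: {1,2,5,6,7,8,9}:3  {2,4,5,6,7,8,9}:3  {3,4,5,6,7,8,9}:1
  |U|=8: {1,2,4,5,6,7,8,9}:6  {2,3,4,5,6,7,8,9}:4
  start at 0(a): 10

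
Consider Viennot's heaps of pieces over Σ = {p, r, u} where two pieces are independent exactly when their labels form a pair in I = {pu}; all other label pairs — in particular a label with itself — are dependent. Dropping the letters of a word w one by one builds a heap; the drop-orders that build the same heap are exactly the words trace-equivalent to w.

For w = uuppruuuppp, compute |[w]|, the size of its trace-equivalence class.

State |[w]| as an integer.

120

0(u) covers ∅
1(u) covers 0:u
2(p) covers ∅
3(p) covers 2:p
4(r) covers 1:u, 3:p
5(u) covers 4:r
6(u) covers 5:u
7(u) covers 6:u
8(p) covers 4:r
9(p) covers 8:p
10(p) covers 9:p
floor of heap: 0:u, 2:p
completions by unplaced set U, small U first (add the entries for U minus each lowest piece of U):
  |U|=1: {7}:1  {10}:1
  |U|=2: {6,7}:1  {7,10}:2  {9,10}:1
  |U|=3: {5,6,7}:1  {6,7,10}:3  {7,9,10}:3  {8,9,10}:1
  |U|=4: {5,6,7,10}:4  {6,7,9,10}:6  {7,8,9,10}:4
  |U|=5: {5,6,7,9,10}:10  {6,7,8,9,10}:10
  |U|=6: {5,6,7,8,9,10}:20
  |U|=7: {4,5,6,7,8,9,10}:20
  |U|=8: {1,4,5,6,7,8,9,10}:20  {3,4,5,6,7,8,9,10}:20
  |U|=9: {0,1,4,5,6,7,8,9,10}:20  {1,3,4,5,6,7,8,9,10}:40  {2,3,4,5,6,7,8,9,10}:20
  start at 0(u): 60
  start at 2(p): 60
sum over floor = 120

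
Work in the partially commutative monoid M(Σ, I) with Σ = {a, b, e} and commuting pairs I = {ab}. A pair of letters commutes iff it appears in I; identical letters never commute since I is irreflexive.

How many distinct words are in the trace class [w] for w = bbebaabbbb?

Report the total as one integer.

21

0(b) covers ∅
1(b) covers 0:b
2(e) covers 1:b
3(b) covers 2:e
4(a) covers 2:e
5(a) covers 4:a
6(b) covers 3:b
7(b) covers 6:b
8(b) covers 7:b
9(b) covers 8:b
floor of heap: 0:b
completions by unplaced set U, small U first (add the entries for U minus each lowest piece of U):
  |U|=1: {5}:1  {9}:1
  |U|=2: {4,5}:1  {5,9}:2  {8,9}:1
  |U|=3: {4,5,9}:3  {5,8,9}:3  {7,8,9}:1
  |U|=4: {4,5,8,9}:6  {5,7,8,9}:4  {6,7,8,9}:1
  |U|=5: {3,6,7,8,9}:1  {4,5,7,8,9}:10  {5,6,7,8,9}:5
  |U|=6: {3,5,6,7,8,9}:6  {4,5,6,7,8,9}:15
  |U|=7: {3,4,5,6,7,8,9}:21
  |U|=8: {2,3,4,5,6,7,8,9}:21
  start at 0(b): 21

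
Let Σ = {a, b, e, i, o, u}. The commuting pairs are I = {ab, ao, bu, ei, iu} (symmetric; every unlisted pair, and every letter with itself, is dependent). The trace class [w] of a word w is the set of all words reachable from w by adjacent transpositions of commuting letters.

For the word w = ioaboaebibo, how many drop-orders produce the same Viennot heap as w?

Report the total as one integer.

#0=i has no predecessor
#1=o depends on [0:i]
#2=a depends on [0:i]
#3=b depends on [1:o]
#4=o depends on [3:b]
#5=a depends on [2:a]
#6=e depends on [4:o, 5:a]
#7=b depends on [6:e]
#8=i depends on [7:b]
#9=b depends on [8:i]
#10=o depends on [9:b]
sources: [0:i]
N(rest) = Σ N(rest − s) over sources s of rest; N(one piece) = 1:
  size 1 → [10]=1
  size 2 → [9,10]=1
  size 3 → [8,9,10]=1
  size 4 → [7,8,9,10]=1
  size 5 → [6,7,8,9,10]=1
  size 6 → [4,6,7,8,9,10]=1  [5,6,7,8,9,10]=1
  size 7 → [2,5,6,7,8,9,10]=1  [3,4,6,7,8,9,10]=1  [4,5,6,7,8,9,10]=2
  size 8 → [1,3,4,6,7,8,9,10]=1  [2,4,5,6,7,8,9,10]=3  [3,4,5,6,7,8,9,10]=3
  size 9 → [1,3,4,5,6,7,8,9,10]=4  [2,3,4,5,6,7,8,9,10]=6
  first=0(i) contributes 10

10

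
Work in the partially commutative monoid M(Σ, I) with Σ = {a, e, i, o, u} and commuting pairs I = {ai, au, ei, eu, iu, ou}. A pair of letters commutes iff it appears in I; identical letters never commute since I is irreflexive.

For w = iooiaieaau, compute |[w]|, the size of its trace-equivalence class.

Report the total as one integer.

drop 0:i onto floor
drop 1:o onto {0:i}
drop 2:o onto {1:o}
drop 3:i onto {2:o}
drop 4:a onto {2:o}
drop 5:i onto {3:i}
drop 6:e onto {4:a}
drop 7:a onto {6:e}
drop 8:a onto {7:a}
drop 9:u onto floor
ground layer = {0:i, 9:u}
drop-orders for the pieces not yet dropped (sum over which currently-grounded one goes next):
  1 to go: {5} 1  {8} 1  {9} 1
  2 to go: {3,5} 1  {5,8} 2  {5,9} 2  {7,8} 1  {8,9} 2
  3 to go: {3,5,8} 3  {3,5,9} 3  {5,7,8} 3  {5,8,9} 6  {6,7,8} 1  {7,8,9} 3
  4 to go: {3,5,7,8} 6  {3,5,8,9} 12  {4,6,7,8} 1  {5,6,7,8} 4  {5,7,8,9} 12  {6,7,8,9} 4
  5 to go: {3,5,6,7,8} 10  {3,5,7,8,9} 30  {4,5,6,7,8} 5  {4,6,7,8,9} 5  {5,6,7,8,9} 20
  6 to go: {3,4,5,6,7,8} 15  {3,5,6,7,8,9} 60  {4,5,6,7,8,9} 30
  7 to go: {2,3,4,5,6,7,8} 15  {3,4,5,6,7,8,9} 105
  8 to go: {1,2,3,4,5,6,7,8} 15  {2,3,4,5,6,7,8,9} 120
  if 0:i drops first: 135 orders
  if 9:u drops first: 15 orders
heap linearizations: 150

150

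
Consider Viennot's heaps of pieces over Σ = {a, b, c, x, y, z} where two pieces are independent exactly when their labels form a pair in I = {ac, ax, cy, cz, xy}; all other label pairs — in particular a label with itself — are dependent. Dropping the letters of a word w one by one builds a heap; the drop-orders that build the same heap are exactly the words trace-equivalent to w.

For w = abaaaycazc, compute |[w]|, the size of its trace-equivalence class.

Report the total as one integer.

#0=a has no predecessor
#1=b depends on [0:a]
#2=a depends on [1:b]
#3=a depends on [2:a]
#4=a depends on [3:a]
#5=y depends on [4:a]
#6=c depends on [1:b]
#7=a depends on [5:y]
#8=z depends on [7:a]
#9=c depends on [6:c]
sources: [0:a]
N(rest) = Σ N(rest − s) over sources s of rest; N(one piece) = 1:
  size 1 → [8]=1  [9]=1
  size 2 → [6,9]=1  [7,8]=1  [8,9]=2
  size 3 → [5,7,8]=1  [6,8,9]=3  [7,8,9]=3
  size 4 → [4,5,7,8]=1  [5,7,8,9]=4  [6,7,8,9]=6
  size 5 → [3,4,5,7,8]=1  [4,5,7,8,9]=5  [5,6,7,8,9]=10
  size 6 → [2,3,4,5,7,8]=1  [3,4,5,7,8,9]=6  [4,5,6,7,8,9]=15
  size 7 → [2,3,4,5,7,8,9]=7  [3,4,5,6,7,8,9]=21
  size 8 → [2,3,4,5,6,7,8,9]=28
  first=0(a) contributes 28

28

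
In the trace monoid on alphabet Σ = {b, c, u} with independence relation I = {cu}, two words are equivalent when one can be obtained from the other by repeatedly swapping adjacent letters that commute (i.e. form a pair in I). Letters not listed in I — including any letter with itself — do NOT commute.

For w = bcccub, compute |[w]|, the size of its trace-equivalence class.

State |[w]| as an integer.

4

drop 0:b onto floor
drop 1:c onto {0:b}
drop 2:c onto {1:c}
drop 3:c onto {2:c}
drop 4:u onto {0:b}
drop 5:b onto {3:c, 4:u}
ground layer = {0:b}
drop-orders for the pieces not yet dropped (sum over which currently-grounded one goes next):
  1 to go: {5} 1
  2 to go: {3,5} 1  {4,5} 1
  3 to go: {2,3,5} 1  {3,4,5} 2
  4 to go: {1,2,3,5} 1  {2,3,4,5} 3
  if 0:b drops first: 4 orders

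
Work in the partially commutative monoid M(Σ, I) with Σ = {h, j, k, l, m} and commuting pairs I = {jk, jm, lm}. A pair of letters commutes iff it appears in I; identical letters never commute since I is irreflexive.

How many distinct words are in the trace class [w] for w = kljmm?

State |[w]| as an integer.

6

piece 0:k — minimal
piece 1:l rests on {0:k}
piece 2:j rests on {1:l}
piece 3:m rests on {0:k}
piece 4:m rests on {3:m}
minimal pieces: {0:k}
ways to finish when only these pieces remain (= sum over removing one remaining piece with nothing left below it):
  1 left: {2}→1  {4}→1
  2 left: {1,2}→1  {2,4}→2  {3,4}→1
  3 left: {1,2,4}→3  {2,3,4}→3
  placing 0:k first → 6 extensions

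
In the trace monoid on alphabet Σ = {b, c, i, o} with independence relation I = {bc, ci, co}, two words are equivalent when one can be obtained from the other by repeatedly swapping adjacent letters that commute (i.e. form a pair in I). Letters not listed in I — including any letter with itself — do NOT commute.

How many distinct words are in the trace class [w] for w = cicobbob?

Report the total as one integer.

28

piece 0:c — minimal
piece 1:i — minimal
piece 2:c rests on {0:c}
piece 3:o rests on {1:i}
piece 4:b rests on {3:o}
piece 5:b rests on {4:b}
piece 6:o rests on {5:b}
piece 7:b rests on {6:o}
minimal pieces: {0:c, 1:i}
ways to finish when only these pieces remain (= sum over removing one remaining piece with nothing left below it):
  1 left: {2}→1  {7}→1
  2 left: {0,2}→1  {2,7}→2  {6,7}→1
  3 left: {0,2,7}→3  {2,6,7}→3  {5,6,7}→1
  4 left: {0,2,6,7}→6  {2,5,6,7}→4  {4,5,6,7}→1
  5 left: {0,2,5,6,7}→10  {2,4,5,6,7}→5  {3,4,5,6,7}→1
  6 left: {0,2,4,5,6,7}→15  {1,3,4,5,6,7}→1  {2,3,4,5,6,7}→6
  placing 0:c first → 7 extensions
  placing 1:i first → 21 extensions
total linear extensions = 28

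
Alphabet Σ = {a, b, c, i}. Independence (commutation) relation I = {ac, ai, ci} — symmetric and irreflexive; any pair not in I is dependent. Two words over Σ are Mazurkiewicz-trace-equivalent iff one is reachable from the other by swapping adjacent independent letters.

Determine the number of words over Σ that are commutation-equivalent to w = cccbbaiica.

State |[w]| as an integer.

#0=c has no predecessor
#1=c depends on [0:c]
#2=c depends on [1:c]
#3=b depends on [2:c]
#4=b depends on [3:b]
#5=a depends on [4:b]
#6=i depends on [4:b]
#7=i depends on [6:i]
#8=c depends on [4:b]
#9=a depends on [5:a]
sources: [0:c]
N(rest) = Σ N(rest − s) over sources s of rest; N(one piece) = 1:
  size 1 → [7]=1  [8]=1  [9]=1
  size 2 → [5,9]=1  [6,7]=1  [7,8]=2  [7,9]=2  [8,9]=2
  size 3 → [5,7,9]=3  [5,8,9]=3  [6,7,8]=3  [6,7,9]=3  [7,8,9]=6
  size 4 → [5,6,7,9]=6  [5,7,8,9]=12  [6,7,8,9]=12
  size 5 → [5,6,7,8,9]=30
  size 6 → [4,5,6,7,8,9]=30
  size 7 → [3,4,5,6,7,8,9]=30
  size 8 → [2,3,4,5,6,7,8,9]=30
  first=0(c) contributes 30

30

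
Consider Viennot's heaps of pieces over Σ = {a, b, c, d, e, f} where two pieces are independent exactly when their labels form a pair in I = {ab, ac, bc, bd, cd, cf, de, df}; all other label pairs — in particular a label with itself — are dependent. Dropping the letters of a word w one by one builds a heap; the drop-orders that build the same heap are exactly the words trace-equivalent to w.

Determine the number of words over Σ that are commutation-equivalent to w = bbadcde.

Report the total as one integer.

#0=b has no predecessor
#1=b depends on [0:b]
#2=a has no predecessor
#3=d depends on [2:a]
#4=c has no predecessor
#5=d depends on [3:d]
#6=e depends on [1:b, 2:a, 4:c]
sources: [0:b, 2:a, 4:c]
N(rest) = Σ N(rest − s) over sources s of rest; N(one piece) = 1:
  size 1 → [5]=1  [6]=1
  size 2 → [1,6]=1  [3,5]=1  [4,6]=1  [5,6]=2
  size 3 → [0,1,6]=1  [1,4,6]=2  [1,5,6]=3  [3,5,6]=3  [4,5,6]=3
  size 4 → [0,1,4,6]=3  [0,1,5,6]=4  [1,3,5,6]=6  [1,4,5,6]=8  [2,3,5,6]=3  [3,4,5,6]=6
  size 5 → [0,1,3,5,6]=10  [0,1,4,5,6]=15  [1,2,3,5,6]=9  [1,3,4,5,6]=20  [2,3,4,5,6]=9
  first=0(b) contributes 38
  first=2(a) contributes 45
  first=4(c) contributes 19
|[w]| = 102

102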